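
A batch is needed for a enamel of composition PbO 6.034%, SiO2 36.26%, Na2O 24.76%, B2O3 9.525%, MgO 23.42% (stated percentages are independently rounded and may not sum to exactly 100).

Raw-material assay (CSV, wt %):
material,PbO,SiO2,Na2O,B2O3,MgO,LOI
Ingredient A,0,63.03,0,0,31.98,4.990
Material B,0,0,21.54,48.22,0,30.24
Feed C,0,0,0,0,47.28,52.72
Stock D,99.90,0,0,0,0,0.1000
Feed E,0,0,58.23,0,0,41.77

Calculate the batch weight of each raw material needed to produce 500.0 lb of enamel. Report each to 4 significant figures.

In-progress results are shown, rounded to four significant digits, at each printed step; the working math keeps exact precision through the solve — each reported result is rounded exactly once; derived quantities, which include yield, net glass mass, the totals, ignition loss, the five compositions, are re-derived in full precision, as given in the problem or the answer, starting from the weights at 500.0 lb of glass.
The oxide mass targets at 500.0 lb enamel:
  PbO: 6.034% × 500.0 = 30.17 lb
  SiO2: 36.26% × 500.0 = 181.3 lb
  Na2O: 24.76% × 500.0 = 123.8 lb
  B2O3: 9.525% × 500.0 = 47.62 lb
  MgO: 23.42% × 500.0 = 117.1 lb
Mass-balance tally per oxide per the reported batch figures, under the basis named above (sum by sum, the targets are met within answer rounding):
  PbO: 30.20·0.9990 = 30.17 lb (target 30.17 lb)
  SiO2: 287.6·0.6303 = 181.3 lb (target 181.3 lb)
  Na2O: 98.77·0.2154 + 176.1·0.5823 = 123.8 lb (target 123.8 lb)
  B2O3: 98.77·0.4822 = 47.63 lb (target 47.62 lb)
  MgO: 287.6·0.3198 + 53.11·0.4728 = 117.1 lb (target 117.1 lb)
Glass mass check: Σ batch − LOI loss = 500.0 lb (the Σ of target masses is 500.0 lb; basis as stated: 500.0 lb — any gap is answer rounding).
Summing the batch: Σ batch = 645.8 lb; LOI removed, Σ of batch·LOI: 145.8 lb; yield, glass over the total, = 77.42%.

Batch per 500.0 lb enamel:
  Ingredient A: 287.6 lb
  Material B: 98.77 lb
  Feed C: 53.11 lb
  Stock D: 30.20 lb
  Feed E: 176.1 lb
Total batch = 645.8 lb; LOI loss = 145.8 lb; yield = 77.42%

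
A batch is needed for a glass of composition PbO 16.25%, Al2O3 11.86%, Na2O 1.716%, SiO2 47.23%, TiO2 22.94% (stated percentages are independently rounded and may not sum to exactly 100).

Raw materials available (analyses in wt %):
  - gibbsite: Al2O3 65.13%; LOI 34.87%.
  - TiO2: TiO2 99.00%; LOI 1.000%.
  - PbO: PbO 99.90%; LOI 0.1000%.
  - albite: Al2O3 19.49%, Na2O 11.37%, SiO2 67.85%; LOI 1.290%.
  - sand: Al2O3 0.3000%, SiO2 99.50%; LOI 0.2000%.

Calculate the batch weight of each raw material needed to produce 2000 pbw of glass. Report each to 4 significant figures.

Batch per 2000 pbw glass:
  gibbsite: 270.4 pbw
  TiO2: 463.4 pbw
  PbO: 325.3 pbw
  albite: 301.8 pbw
  sand: 743.5 pbw
Total batch = 2104 pbw; LOI loss = 104.6 pbw; yield = 95.03%

Values along the way appear rounded to 4 significant figures at each printed step. The whole derivation holds exact precision from first step to last. Each reported figure includes exactly one rounding. Derived quantities, which include the yield, five oxide percentages, LOI, net glass mass, the totals, are rebuilt at exact precision, as set out in question or answer, from the batch weights on 2000 pbw of glass.
Oxide-by-oxide targets in 2000 pbw glass:
  PbO: 16.25% × 2000 = 325.0 pbw
  Al2O3: 11.86% × 2000 = 237.2 pbw
  Na2O: 1.716% × 2000 = 34.32 pbw
  SiO2: 47.23% × 2000 = 944.6 pbw
  TiO2: 22.94% × 2000 = 458.8 pbw
Sums-versus-targets review working from each reported weight, under the basis named above (sum by sum, the targets are met net of answer rounding effects):
  PbO: 325.3·0.9990 = 325.0 pbw (target 325.0 pbw)
  Al2O3: 270.4·0.6513 + 301.8·0.1949 + 743.5·0.003000 = 237.2 pbw (target 237.2 pbw)
  Na2O: 301.8·0.1137 = 34.31 pbw (target 34.32 pbw)
  SiO2: 301.8·0.6785 + 743.5·0.9950 = 944.6 pbw (target 944.6 pbw)
  TiO2: 463.4·0.9900 = 458.8 pbw (target 458.8 pbw)
Glass-mass closure: total batch − LOI = 2000 pbw (oxide target masses add up to 2000 pbw; stated basis 2000 pbw — rounding explains the deltas).
Summing the batch: Σ batch = 2104 pbw; ignition loss, Σ(batch × LOI) = 104.6 pbw; the yield ratio, glass ÷ batch: 95.03%.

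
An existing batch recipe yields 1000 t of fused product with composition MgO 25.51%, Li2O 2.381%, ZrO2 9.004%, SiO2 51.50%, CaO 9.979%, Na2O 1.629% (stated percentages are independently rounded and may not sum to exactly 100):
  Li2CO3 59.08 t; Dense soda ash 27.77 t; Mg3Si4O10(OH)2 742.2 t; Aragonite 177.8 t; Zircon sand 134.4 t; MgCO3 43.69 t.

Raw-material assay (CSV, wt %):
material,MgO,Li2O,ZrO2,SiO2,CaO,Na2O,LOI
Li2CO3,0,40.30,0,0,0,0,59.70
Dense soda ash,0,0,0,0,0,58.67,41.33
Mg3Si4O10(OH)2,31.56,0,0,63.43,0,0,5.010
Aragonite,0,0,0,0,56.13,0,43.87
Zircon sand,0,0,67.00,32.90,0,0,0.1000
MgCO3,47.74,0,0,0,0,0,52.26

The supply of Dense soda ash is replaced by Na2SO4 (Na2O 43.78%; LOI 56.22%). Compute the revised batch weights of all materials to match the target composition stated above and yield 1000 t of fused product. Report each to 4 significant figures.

Every computation holds exact precision at each step. In-progress results are shown with 4-significant-digit rounding between the steps — each reported number undergoes a single rounding. Derived quantities (LOI, glass mass, the totals, six oxide percentages, the yield) are recomputed from the weighed amounts on 1000 t of glass at full float precision, as set out in the question or the answer.
The oxide mass targets at 1000 t fused product:
  MgO: 25.51% × 1000 = 255.1 t
  Li2O: 2.381% × 1000 = 23.81 t
  ZrO2: 9.004% × 1000 = 90.04 t
  SiO2: 51.50% × 1000 = 515.0 t
  CaO: 9.979% × 1000 = 99.79 t
  Na2O: 1.629% × 1000 = 16.29 t
Balance tally, oxide-wise, working from each reported weight, against the basis in use (delivered sums recover each target exact up to rounding of places):
  MgO: 742.2·0.3156 + 43.69·0.4774 = 255.1 t (target 255.1 t)
  Li2O: 59.08·0.4030 = 23.81 t (target 23.81 t)
  ZrO2: 134.4·0.6700 = 90.05 t (target 90.04 t)
  SiO2: 742.2·0.6343 + 134.4·0.3290 = 515.0 t (target 515.0 t)
  CaO: 177.8·0.5613 = 99.80 t (target 99.79 t)
  Na2O: 37.21·0.4378 = 16.29 t (target 16.29 t)
Glass-mass bookkeeping: net batch after ignition = 1000 t (oxide target masses add up to 1000 t; the stated basis being 1000 t — any gap is answer rounding).
Total batch = Σ batch = 1194 t; loss to ignition Σ batch·LOI = 194.3 t; glass ÷ batch gives a yield of 83.73%.

Revised batch per 1000 t fused product:
  Li2CO3: 59.08 t
  Na2SO4: 37.21 t
  Mg3Si4O10(OH)2: 742.2 t
  Aragonite: 177.8 t
  Zircon sand: 134.4 t
  MgCO3: 43.69 t
Total batch = 1194 t; LOI loss = 194.3 t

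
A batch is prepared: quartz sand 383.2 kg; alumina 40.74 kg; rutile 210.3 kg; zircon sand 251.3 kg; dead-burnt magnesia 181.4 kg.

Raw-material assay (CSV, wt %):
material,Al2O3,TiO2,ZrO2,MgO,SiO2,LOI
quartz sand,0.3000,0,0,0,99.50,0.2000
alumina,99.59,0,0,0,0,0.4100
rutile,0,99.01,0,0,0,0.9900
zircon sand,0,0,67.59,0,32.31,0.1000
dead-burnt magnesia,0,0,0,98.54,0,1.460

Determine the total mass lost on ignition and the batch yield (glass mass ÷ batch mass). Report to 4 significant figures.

LOI loss = 5.915 kg; glass = 1061 kg; yield = 99.45%

Mid-chain values are shown, rounded to four significant digits, in the working. All arithmetic runs at exact precision from first step to last; a single rounding completes each reported figure. All derived quantities, including net glass mass, totals, the five compositions, LOI, the yield, are carried starting from the weights for 1061 kg of glass at full float precision as set out in the question or the answer.
LOI of each material in turn:
  quartz sand: 383.2 × 0.002000 = 0.7664 kg
  alumina: 40.74 × 0.004100 = 0.1670 kg
  rutile: 210.3 × 0.009900 = 2.082 kg
  zircon sand: 251.3 × 0.001000 = 0.2513 kg
  dead-burnt magnesia: 181.4 × 0.01460 = 2.648 kg
Total LOI = 5.915 kg
Glass = batch − LOI = 1067 − 5.915 = 1061 kg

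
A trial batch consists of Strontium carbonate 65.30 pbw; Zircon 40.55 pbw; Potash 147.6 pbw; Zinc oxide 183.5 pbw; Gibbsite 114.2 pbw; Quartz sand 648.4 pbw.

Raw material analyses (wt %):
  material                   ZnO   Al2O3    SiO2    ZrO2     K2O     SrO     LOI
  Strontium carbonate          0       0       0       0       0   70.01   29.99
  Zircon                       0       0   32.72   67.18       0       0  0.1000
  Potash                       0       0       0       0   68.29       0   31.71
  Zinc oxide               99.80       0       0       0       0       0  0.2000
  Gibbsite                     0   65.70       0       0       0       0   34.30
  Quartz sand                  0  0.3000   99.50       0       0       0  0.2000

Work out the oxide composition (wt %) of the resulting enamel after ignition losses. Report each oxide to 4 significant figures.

The working math maintains full precision at all times — the intermediate values appear, rounded to 4 significant digits, at each printed step. Each reported figure receives exactly one rounding — the derived quantities, including glass mass, ignition loss, six oxide percentages, the totals, yield, are re-derived from the weighed amounts for 1092 pbw of glass in full float precision, exactly as printed in problem or answer.
Oxide masses out of the charge:
  ZnO: 183.5·0.9980 = 183.1 pbw
  Al2O3: 114.2·0.6570 + 648.4·0.003000 = 76.97 pbw
  SiO2: 40.55·0.3272 + 648.4·0.9950 = 658.4 pbw
  ZrO2: 40.55·0.6718 = 27.24 pbw
  K2O: 147.6·0.6829 = 100.8 pbw
  SrO: 65.30·0.7001 = 45.72 pbw
LOI: 65.30·0.2999 + 40.55·0.001000 + 147.6·0.3171 + 183.5·0.002000 + 114.2·0.3430 + 648.4·0.002000 = 107.3 pbw
Glass mass = batch − LOI = 1200 − 107.3 = 1092 pbw (= Σ oxide masses)
wt % = oxide mass / glass mass × 100

Glass mass = 1092 pbw (batch 1200 − LOI 107.3).
Composition: ZnO 16.77%, Al2O3 7.047%, SiO2 60.28%, ZrO2 2.494%, K2O 9.228%, SrO 4.185%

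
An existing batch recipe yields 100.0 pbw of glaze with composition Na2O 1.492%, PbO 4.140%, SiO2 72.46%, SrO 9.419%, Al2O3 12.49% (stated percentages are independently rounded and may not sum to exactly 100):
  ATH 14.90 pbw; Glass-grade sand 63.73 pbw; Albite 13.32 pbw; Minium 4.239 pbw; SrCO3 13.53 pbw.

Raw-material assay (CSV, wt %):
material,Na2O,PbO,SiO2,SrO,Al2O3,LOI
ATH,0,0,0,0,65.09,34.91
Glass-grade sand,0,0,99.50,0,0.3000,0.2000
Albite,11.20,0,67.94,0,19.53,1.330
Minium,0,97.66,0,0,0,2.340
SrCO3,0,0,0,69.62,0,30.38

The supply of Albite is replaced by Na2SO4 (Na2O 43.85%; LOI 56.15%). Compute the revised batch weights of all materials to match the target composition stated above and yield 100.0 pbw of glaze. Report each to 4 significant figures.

Revised batch per 100.0 pbw glaze:
  ATH: 18.85 pbw
  Glass-grade sand: 72.82 pbw
  Na2SO4: 3.403 pbw
  Minium: 4.239 pbw
  SrCO3: 13.53 pbw
Total batch = 112.8 pbw; LOI loss = 12.85 pbw

The whole derivation keeps full float precision throughout; the intermediate values are printed rounded off to 4 significant figures alongside each step; each reported value is rounded just once. The derived quantities are computed in full precision (net glass mass, the five compositions, the yield, the totals, ignition loss) from the batch weights on 100.0 pbw of glass as written in problem or answer.
Target oxide masses per 100.0 pbw glaze:
  Na2O: 1.492% × 100.0 = 1.492 pbw
  PbO: 4.140% × 100.0 = 4.140 pbw
  SiO2: 72.46% × 100.0 = 72.46 pbw
  SrO: 9.419% × 100.0 = 9.419 pbw
  Al2O3: 12.49% × 100.0 = 12.49 pbw
Oxide-by-oxide audit on the weights just shown, on the stated basis (each sum matches its target mass exact up to rounding of places):
  Na2O: 3.403·0.4385 = 1.492 pbw (target 1.492 pbw)
  PbO: 4.239·0.9766 = 4.140 pbw (target 4.140 pbw)
  SiO2: 72.82·0.9950 = 72.46 pbw (target 72.46 pbw)
  SrO: 13.53·0.6962 = 9.420 pbw (target 9.419 pbw)
  Al2O3: 18.85·0.6509 + 72.82·0.003000 = 12.49 pbw (target 12.49 pbw)
Glass-mass bookkeeping: the batch minus its LOI: 100.0 pbw (oxide target masses add up to 100.0 pbw; basis as stated: 100.0 pbw — a pure rounding effect).
Total batch = Σ batch = 112.8 pbw; LOI loss = Σ batch·LOI = 12.85 pbw; glass ÷ batch gives a yield of 88.62%.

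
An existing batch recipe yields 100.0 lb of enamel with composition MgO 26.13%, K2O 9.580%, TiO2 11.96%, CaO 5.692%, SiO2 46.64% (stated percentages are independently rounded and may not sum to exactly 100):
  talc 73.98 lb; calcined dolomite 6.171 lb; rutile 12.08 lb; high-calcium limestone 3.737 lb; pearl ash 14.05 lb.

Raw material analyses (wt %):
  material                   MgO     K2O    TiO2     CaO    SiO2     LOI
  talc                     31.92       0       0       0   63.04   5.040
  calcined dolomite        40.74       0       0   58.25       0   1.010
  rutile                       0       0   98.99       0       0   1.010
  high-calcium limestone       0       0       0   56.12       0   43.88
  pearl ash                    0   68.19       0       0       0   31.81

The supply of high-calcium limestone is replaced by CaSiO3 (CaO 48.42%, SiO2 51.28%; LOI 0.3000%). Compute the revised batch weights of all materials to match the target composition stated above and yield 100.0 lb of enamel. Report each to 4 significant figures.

Revised batch per 100.0 lb enamel:
  talc: 71.99 lb
  calcined dolomite: 7.734 lb
  rutile: 12.08 lb
  CaSiO3: 2.452 lb
  pearl ash: 14.05 lb
Total batch = 108.3 lb; LOI loss = 8.305 lb

Values along the way appear rounded off to 4 significant digits within the worked lines; the working math keeps full precision in all steps; every reported result takes just one rounding — derived quantities are re-derived at exact precision (the yield, five oxide percentages, ignition loss, net glass mass, totals) using the weight values at 100.0 lb of glass exactly as printed in either problem or answer.
Oxide-by-oxide targets in 100.0 lb enamel:
  MgO: 26.13% × 100.0 = 26.13 lb
  K2O: 9.580% × 100.0 = 9.580 lb
  TiO2: 11.96% × 100.0 = 11.96 lb
  CaO: 5.692% × 100.0 = 5.692 lb
  SiO2: 46.64% × 100.0 = 46.64 lb
Checking each oxide sum using the reported weights, relative to the basis at hand (sum by sum, the targets are met given rounding of the digits):
  MgO: 71.99·0.3192 + 7.734·0.4074 = 26.13 lb (target 26.13 lb)
  K2O: 14.05·0.6819 = 9.581 lb (target 9.580 lb)
  TiO2: 12.08·0.9899 = 11.96 lb (target 11.96 lb)
  CaO: 7.734·0.5825 + 2.452·0.4842 = 5.692 lb (target 5.692 lb)
  SiO2: 71.99·0.6304 + 2.452·0.5128 = 46.64 lb (target 46.64 lb)
Mass balance on the glass: total charge less LOI = 100.0 lb (the Σ of target masses is 100.0 lb; with the basis standing at 100.0 lb — deltas are rounding alone).
Batch total: Σ batch = 108.3 lb; Σ batch·LOI gives LOI loss = 8.305 lb; yield, glass over the total, = 92.33%.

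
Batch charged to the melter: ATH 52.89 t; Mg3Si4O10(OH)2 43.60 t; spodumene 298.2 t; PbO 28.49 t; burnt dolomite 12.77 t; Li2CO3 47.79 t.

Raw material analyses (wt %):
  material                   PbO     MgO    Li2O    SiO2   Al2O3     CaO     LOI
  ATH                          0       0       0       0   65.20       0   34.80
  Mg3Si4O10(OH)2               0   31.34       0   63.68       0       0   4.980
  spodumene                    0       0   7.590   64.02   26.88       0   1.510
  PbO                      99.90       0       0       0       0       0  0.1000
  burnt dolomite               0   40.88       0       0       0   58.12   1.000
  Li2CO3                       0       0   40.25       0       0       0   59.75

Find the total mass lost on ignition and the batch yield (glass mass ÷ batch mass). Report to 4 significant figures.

All arithmetic keeps exact precision at every stage; intermediates appear, with 4-significant-digit rounding, across the worked steps; each reported result takes exactly one rounding — the derived quantities are carried in full float precision (glass mass, the totals, the six compositions, yield, LOI) starting from the weights per 429.9 t of glass, as they appear in question or answer.
Ignition loss by material:
  ATH: 52.89 × 0.3480 = 18.41 t
  Mg3Si4O10(OH)2: 43.60 × 0.04980 = 2.171 t
  spodumene: 298.2 × 0.01510 = 4.503 t
  PbO: 28.49 × 0.001000 = 0.02849 t
  burnt dolomite: 12.77 × 0.01000 = 0.1277 t
  Li2CO3: 47.79 × 0.5975 = 28.55 t
Total LOI = 53.79 t
Glass = batch − LOI = 483.7 − 53.79 = 429.9 t

LOI loss = 53.79 t; glass = 429.9 t; yield = 88.88%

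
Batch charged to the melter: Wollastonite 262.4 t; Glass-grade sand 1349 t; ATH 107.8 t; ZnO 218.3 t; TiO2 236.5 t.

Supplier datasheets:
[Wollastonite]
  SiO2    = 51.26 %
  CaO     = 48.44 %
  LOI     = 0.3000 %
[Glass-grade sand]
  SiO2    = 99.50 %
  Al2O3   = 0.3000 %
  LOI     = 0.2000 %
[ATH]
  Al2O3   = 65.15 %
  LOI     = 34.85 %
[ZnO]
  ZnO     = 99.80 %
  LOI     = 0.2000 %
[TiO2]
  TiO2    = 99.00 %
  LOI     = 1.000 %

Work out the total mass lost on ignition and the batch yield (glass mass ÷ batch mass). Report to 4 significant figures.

The intermediate values are printed (rounded to 4 significant digits) when written out; all arithmetic holds exact precision from first step to last. A single rounding completes each reported figure. All derived quantities are computed in exact precision (glass mass, five oxide percentages, yield, the totals, ignition loss) from the batch weights per 2130 t of glass, exactly as shown in question or answer.
Per-material ignition loss:
  Wollastonite: 262.4 × 0.003000 = 0.7872 t
  Glass-grade sand: 1349 × 0.002000 = 2.698 t
  ATH: 107.8 × 0.3485 = 37.57 t
  ZnO: 218.3 × 0.002000 = 0.4366 t
  TiO2: 236.5 × 0.01000 = 2.365 t
Total LOI = 43.86 t
Glass = batch − LOI = 2174 − 43.86 = 2130 t

LOI loss = 43.86 t; glass = 2130 t; yield = 97.98%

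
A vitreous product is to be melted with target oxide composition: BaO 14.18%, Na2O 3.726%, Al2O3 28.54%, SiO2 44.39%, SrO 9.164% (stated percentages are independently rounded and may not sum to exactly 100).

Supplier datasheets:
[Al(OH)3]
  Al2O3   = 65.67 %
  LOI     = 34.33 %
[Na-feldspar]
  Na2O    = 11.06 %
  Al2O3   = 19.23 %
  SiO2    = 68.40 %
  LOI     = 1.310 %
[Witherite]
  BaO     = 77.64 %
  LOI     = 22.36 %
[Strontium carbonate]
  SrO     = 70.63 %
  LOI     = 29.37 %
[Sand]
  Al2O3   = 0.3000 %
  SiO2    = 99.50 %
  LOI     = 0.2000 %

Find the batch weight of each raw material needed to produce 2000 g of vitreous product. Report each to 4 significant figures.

Batch per 2000 g vitreous product:
  Al(OH)3: 669.9 g
  Na-feldspar: 673.8 g
  Witherite: 365.3 g
  Strontium carbonate: 259.5 g
  Sand: 429.1 g
Total batch = 2398 g; LOI loss = 397.6 g; yield = 83.42%

Every computation holds full float precision all the way through. Values along the way are printed, rounded to four significant figures, across the worked steps. Exactly one rounding is applied to each reported number — all derived quantities are recomputed at full float precision (yield, ignition loss, the totals, five oxide percentages, glass mass) using the weight values for 2000 g of glass, as given in the question or the answer.
Target oxide masses per 2000 g vitreous product:
  BaO: 14.18% × 2000 = 283.6 g
  Na2O: 3.726% × 2000 = 74.52 g
  Al2O3: 28.54% × 2000 = 570.8 g
  SiO2: 44.39% × 2000 = 887.8 g
  SrO: 9.164% × 2000 = 183.3 g
Verifying the oxide balance given the weights on record, at the basis given (summed amounts equal target values modulo rounding of the values):
  BaO: 365.3·0.7764 = 283.6 g (target 283.6 g)
  Na2O: 673.8·0.1106 = 74.52 g (target 74.52 g)
  Al2O3: 669.9·0.6567 + 673.8·0.1923 + 429.1·0.003000 = 570.8 g (target 570.8 g)
  SiO2: 673.8·0.6840 + 429.1·0.9950 = 887.8 g (target 887.8 g)
  SrO: 259.5·0.7063 = 183.3 g (target 183.3 g)
Glass-mass sanity pass: total charge less LOI = 2000 g (the targets, summed, come to 2000 g; with the basis standing at 2000 g — a pure rounding effect).
Batch total: Σ batch = 2398 g; Σ batch·LOI gives LOI loss = 397.6 g; yield: glass divided by total = 83.42%.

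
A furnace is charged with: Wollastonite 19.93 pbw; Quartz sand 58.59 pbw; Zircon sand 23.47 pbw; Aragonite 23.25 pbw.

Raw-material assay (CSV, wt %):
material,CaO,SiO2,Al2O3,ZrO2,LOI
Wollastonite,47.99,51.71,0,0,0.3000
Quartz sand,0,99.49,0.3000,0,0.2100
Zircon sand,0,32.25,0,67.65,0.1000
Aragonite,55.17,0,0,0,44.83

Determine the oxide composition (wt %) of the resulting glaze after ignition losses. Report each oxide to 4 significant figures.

Glass mass = 114.6 pbw (batch 125.2 − LOI 10.63).
Composition: CaO 19.54%, SiO2 66.46%, Al2O3 0.1534%, ZrO2 13.85%

Exact precision is kept through the solve — the intermediate values are printed, with 4-significant-figure rounding, alongside each step; every reported number is rounded once only; derived quantities are rebuilt in exact precision (net glass mass, the totals, LOI, the yield, the four compositions) using the weight values on 114.6 pbw of glass, as quoted within the question or the answer.
Per-oxide mass from batch:
  CaO: 19.93·0.4799 + 23.25·0.5517 = 22.39 pbw
  SiO2: 19.93·0.5171 + 58.59·0.9949 + 23.47·0.3225 = 76.17 pbw
  Al2O3: 58.59·0.003000 = 0.1758 pbw
  ZrO2: 23.47·0.6765 = 15.88 pbw
LOI: 19.93·0.003000 + 58.59·0.002100 + 23.47·0.001000 + 23.25·0.4483 = 10.63 pbw
Glass = total batch minus LOI = 125.2 − 10.63 = 114.6 pbw (the oxide masses sum to this)
percent by weight: oxide/glass ×100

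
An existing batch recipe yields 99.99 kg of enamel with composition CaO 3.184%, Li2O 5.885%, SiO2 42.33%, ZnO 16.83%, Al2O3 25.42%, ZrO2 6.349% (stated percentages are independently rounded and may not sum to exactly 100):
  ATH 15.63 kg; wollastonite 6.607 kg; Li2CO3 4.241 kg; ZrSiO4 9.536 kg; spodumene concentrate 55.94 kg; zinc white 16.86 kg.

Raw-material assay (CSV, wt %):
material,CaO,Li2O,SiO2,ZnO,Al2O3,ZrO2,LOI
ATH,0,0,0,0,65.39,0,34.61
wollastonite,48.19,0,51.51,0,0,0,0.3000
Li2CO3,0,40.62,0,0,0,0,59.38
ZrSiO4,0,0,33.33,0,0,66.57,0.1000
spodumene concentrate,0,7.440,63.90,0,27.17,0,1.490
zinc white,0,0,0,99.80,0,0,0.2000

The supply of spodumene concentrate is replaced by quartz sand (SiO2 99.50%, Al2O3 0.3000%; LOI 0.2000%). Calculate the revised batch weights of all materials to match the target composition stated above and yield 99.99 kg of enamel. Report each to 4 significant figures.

Revised batch per 99.99 kg enamel:
  ATH: 38.71 kg
  wollastonite: 6.607 kg
  Li2CO3: 14.49 kg
  ZrSiO4: 9.536 kg
  quartz sand: 35.92 kg
  zinc white: 16.86 kg
Total batch = 122.1 kg; LOI loss = 22.14 kg

Rounding to four significant digits applies to each intermediate as printed — every computation maintains exact precision at every stage. Every reported value receives exactly one rounding. The derived quantities (the six compositions, the yield, net glass mass, LOI, totals) are recomputed at exact precision from the batch weights per 99.99 kg of glass, as given in the problem or answer text.
Target oxide masses per 99.99 kg enamel:
  CaO: 3.184% × 99.99 = 3.184 kg
  Li2O: 5.885% × 99.99 = 5.884 kg
  SiO2: 42.33% × 99.99 = 42.33 kg
  ZnO: 16.83% × 99.99 = 16.83 kg
  Al2O3: 25.42% × 99.99 = 25.42 kg
  ZrO2: 6.349% × 99.99 = 6.348 kg
Verifying the oxide balance applying the batch weights above, against the basis in use (delivered sums recover each target once rounding is allowed for):
  CaO: 6.607·0.4819 = 3.184 kg (target 3.184 kg)
  Li2O: 14.49·0.4062 = 5.886 kg (target 5.884 kg)
  SiO2: 6.607·0.5151 + 9.536·0.3333 + 35.92·0.9950 = 42.32 kg (target 42.33 kg)
  ZnO: 16.86·0.9980 = 16.83 kg (target 16.83 kg)
  Al2O3: 38.71·0.6539 + 35.92·0.003000 = 25.42 kg (target 25.42 kg)
  ZrO2: 9.536·0.6657 = 6.348 kg (target 6.348 kg)
The glass-mass cross-check: the batch minus its LOI: 99.99 kg (oxide target masses add up to 99.99 kg; against the stated basis, 99.99 kg — gaps are rounding artifacts).
Adding the batch up: Σ batch = 122.1 kg; LOI loss = Σ batch·LOI = 22.14 kg; glass ÷ batch gives a yield of 81.87%.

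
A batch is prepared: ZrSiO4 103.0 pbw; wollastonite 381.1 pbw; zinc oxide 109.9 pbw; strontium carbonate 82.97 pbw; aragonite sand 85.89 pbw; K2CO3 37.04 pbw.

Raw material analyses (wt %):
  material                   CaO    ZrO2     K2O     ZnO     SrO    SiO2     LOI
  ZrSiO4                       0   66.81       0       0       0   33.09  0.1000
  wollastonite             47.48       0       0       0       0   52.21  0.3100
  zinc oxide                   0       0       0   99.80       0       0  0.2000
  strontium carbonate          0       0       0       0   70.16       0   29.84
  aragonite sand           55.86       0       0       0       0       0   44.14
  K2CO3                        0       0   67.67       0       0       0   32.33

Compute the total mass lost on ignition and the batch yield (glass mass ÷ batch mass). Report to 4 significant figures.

The whole derivation maintains full precision in all steps. Values along the way are displayed with 4-significant-figure rounding when written out; every reported figure carries a single rounding — derived quantities are recomputed from the weighed amounts on 723.8 pbw of glass at full float precision (LOI, totals, six oxide percentages, glass mass, yield), exactly as printed in either problem or answer.
Ignition loss by material:
  ZrSiO4: 103.0 × 0.001000 = 0.1030 pbw
  wollastonite: 381.1 × 0.003100 = 1.181 pbw
  zinc oxide: 109.9 × 0.002000 = 0.2198 pbw
  strontium carbonate: 82.97 × 0.2984 = 24.76 pbw
  aragonite sand: 85.89 × 0.4414 = 37.91 pbw
  K2CO3: 37.04 × 0.3233 = 11.98 pbw
Total LOI = 76.15 pbw
Glass = batch − LOI = 799.9 − 76.15 = 723.8 pbw

LOI loss = 76.15 pbw; glass = 723.8 pbw; yield = 90.48%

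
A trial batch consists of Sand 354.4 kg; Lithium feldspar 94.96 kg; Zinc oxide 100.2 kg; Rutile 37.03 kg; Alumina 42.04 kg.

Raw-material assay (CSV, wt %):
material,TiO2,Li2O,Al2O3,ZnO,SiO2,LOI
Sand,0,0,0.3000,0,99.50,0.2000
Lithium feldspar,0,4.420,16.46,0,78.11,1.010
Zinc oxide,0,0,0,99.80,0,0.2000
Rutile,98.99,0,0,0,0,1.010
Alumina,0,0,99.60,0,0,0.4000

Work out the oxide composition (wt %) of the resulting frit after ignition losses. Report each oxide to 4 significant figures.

Glass mass = 626.2 kg (batch 628.6 − LOI 2.410).
Composition: TiO2 5.854%, Li2O 0.6702%, Al2O3 9.352%, ZnO 15.97%, SiO2 68.16%

Each numeric step holds full float precision end to end — intermediates are displayed rounded off to 4 significant digits between the steps. A single rounding yields every reported value; all derived quantities, including the five compositions, totals, LOI, glass mass, the yield, are recomputed starting from the weights at 626.2 kg of glass at full precision, as given in the problem or answer text.
Mass of each oxide from the mix:
  TiO2: 37.03·0.9899 = 36.66 kg
  Li2O: 94.96·0.04420 = 4.197 kg
  Al2O3: 354.4·0.003000 + 94.96·0.1646 + 42.04·0.9960 = 58.57 kg
  ZnO: 100.2·0.9980 = 100.0 kg
  SiO2: 354.4·0.9950 + 94.96·0.7811 = 426.8 kg
LOI: 354.4·0.002000 + 94.96·0.01010 + 100.2·0.002000 + 37.03·0.01010 + 42.04·0.004000 = 2.410 kg
batch − LOI leaves glass = 628.6 − 2.410 = 626.2 kg (= the summed oxide contributions)
percent share: oxide ÷ glass, ×100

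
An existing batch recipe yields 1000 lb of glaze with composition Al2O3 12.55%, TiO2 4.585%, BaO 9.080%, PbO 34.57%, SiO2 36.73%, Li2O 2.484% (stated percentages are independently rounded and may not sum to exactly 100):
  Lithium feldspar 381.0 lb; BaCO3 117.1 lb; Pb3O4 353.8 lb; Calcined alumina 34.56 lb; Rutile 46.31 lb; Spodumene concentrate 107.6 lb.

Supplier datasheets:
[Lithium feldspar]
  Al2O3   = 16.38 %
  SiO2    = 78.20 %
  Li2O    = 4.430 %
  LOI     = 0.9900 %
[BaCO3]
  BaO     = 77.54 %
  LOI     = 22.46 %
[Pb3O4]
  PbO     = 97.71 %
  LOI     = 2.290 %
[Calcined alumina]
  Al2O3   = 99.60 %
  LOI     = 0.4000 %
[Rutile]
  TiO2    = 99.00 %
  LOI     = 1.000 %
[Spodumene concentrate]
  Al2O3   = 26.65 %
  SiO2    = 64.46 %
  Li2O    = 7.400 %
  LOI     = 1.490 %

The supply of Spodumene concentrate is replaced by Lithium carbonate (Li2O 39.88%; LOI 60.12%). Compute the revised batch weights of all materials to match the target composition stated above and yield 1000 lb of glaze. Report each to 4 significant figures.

Revised batch per 1000 lb glaze:
  Lithium feldspar: 469.7 lb
  BaCO3: 117.1 lb
  Pb3O4: 353.8 lb
  Calcined alumina: 48.76 lb
  Rutile: 46.31 lb
  Lithium carbonate: 10.11 lb
Total batch = 1046 lb; LOI loss = 45.79 lb

The working math maintains exact precision from start to finish. Intermediates appear rounded off to 4 significant digits alongside each step; every reported figure takes a single rounding; the derived quantities are computed starting from the weights per 1000 lb of glass in full float precision (the six compositions, the yield, the totals, glass mass, LOI), as written in question or answer.
Oxide-by-oxide targets in 1000 lb glaze:
  Al2O3: 12.55% × 1000 = 125.5 lb
  TiO2: 4.585% × 1000 = 45.85 lb
  BaO: 9.080% × 1000 = 90.80 lb
  PbO: 34.57% × 1000 = 345.7 lb
  SiO2: 36.73% × 1000 = 367.3 lb
  Li2O: 2.484% × 1000 = 24.84 lb
Oxide-by-oxide audit given the weights on record, on the stated basis (target by target, the sums agree inside rounding margins):
  Al2O3: 469.7·0.1638 + 48.76·0.9960 = 125.5 lb (target 125.5 lb)
  TiO2: 46.31·0.9900 = 45.85 lb (target 45.85 lb)
  BaO: 117.1·0.7754 = 90.80 lb (target 90.80 lb)
  PbO: 353.8·0.9771 = 345.7 lb (target 345.7 lb)
  SiO2: 469.7·0.7820 = 367.3 lb (target 367.3 lb)
  Li2O: 469.7·0.04430 + 10.11·0.3988 = 24.84 lb (target 24.84 lb)
The glass-mass cross-check: total batch − LOI = 1000 lb (the targets, summed, come to 1000 lb; basis as stated: 1000 lb — any gap is answer rounding).
Total batch = Σ batch = 1046 lb; LOI loss = Σ batch·LOI = 45.79 lb; yield, glass over the total, = 95.62%.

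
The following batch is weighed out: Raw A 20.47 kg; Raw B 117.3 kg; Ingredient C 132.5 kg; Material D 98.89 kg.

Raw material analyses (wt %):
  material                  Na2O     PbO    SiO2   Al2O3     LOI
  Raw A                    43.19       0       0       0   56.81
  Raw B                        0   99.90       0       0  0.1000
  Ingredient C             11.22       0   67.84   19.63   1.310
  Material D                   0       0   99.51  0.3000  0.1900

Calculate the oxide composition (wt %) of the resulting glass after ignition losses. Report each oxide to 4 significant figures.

Glass mass = 355.5 kg (batch 369.2 − LOI 13.67).
Composition: Na2O 6.669%, PbO 32.96%, SiO2 52.97%, Al2O3 7.400%

Working values are displayed, rounded to four significant figures, when written out. The working math keeps full precision from start to finish. Every reported figure takes exactly one rounding — the derived quantities are rebuilt at full float precision (net glass mass, four oxide percentages, the totals, the yield, LOI) starting from the weights for 355.5 kg of glass as written in either problem or answer.
Delivered oxide masses:
  Na2O: 20.47·0.4319 + 132.5·0.1122 = 23.71 kg
  PbO: 117.3·0.9990 = 117.2 kg
  SiO2: 132.5·0.6784 + 98.89·0.9951 = 188.3 kg
  Al2O3: 132.5·0.1963 + 98.89·0.003000 = 26.31 kg
LOI: 20.47·0.5681 + 117.3·0.001000 + 132.5·0.01310 + 98.89·0.001900 = 13.67 kg
batch − LOI leaves glass = 369.2 − 13.67 = 355.5 kg (matching Σ of the oxides)
percent by weight: oxide/glass ×100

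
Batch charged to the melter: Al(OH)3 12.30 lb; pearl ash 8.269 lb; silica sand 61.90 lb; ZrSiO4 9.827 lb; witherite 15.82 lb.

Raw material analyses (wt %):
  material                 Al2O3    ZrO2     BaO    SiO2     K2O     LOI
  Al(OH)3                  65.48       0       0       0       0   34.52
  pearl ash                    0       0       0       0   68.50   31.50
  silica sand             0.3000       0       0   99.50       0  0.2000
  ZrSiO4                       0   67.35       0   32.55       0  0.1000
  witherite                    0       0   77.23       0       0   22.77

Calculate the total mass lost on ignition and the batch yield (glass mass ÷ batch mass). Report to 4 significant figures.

Working values are displayed, rounded to 4 significant figures, on the page. Each numeric step maintains full float precision at every stage; every reported result undergoes a single rounding. The derived quantities are computed from the weighed amounts per 97.53 lb of glass in full float precision (totals, LOI, five oxide percentages, the yield, glass mass) as quoted within the problem or answer text.
LOI of each material in turn:
  Al(OH)3: 12.30 × 0.3452 = 4.246 lb
  pearl ash: 8.269 × 0.3150 = 2.605 lb
  silica sand: 61.90 × 0.002000 = 0.1238 lb
  ZrSiO4: 9.827 × 0.001000 = 0.009827 lb
  witherite: 15.82 × 0.2277 = 3.602 lb
Total LOI = 10.59 lb
Glass = batch − LOI = 108.1 − 10.59 = 97.53 lb

LOI loss = 10.59 lb; glass = 97.53 lb; yield = 90.21%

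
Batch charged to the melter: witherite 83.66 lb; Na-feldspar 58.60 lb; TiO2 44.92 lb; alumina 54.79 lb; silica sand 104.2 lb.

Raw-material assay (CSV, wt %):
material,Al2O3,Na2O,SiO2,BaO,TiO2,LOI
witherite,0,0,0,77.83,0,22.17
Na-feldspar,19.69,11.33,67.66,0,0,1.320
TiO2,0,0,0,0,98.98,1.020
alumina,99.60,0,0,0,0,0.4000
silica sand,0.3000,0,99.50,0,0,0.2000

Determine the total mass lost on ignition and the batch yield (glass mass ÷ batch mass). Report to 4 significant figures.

LOI loss = 20.21 lb; glass = 326.0 lb; yield = 94.16%

All internal work keeps full precision through every step; in-progress results are rounded to 4 significant digits when quoted — exactly one rounding is applied to each reported result; derived quantities, including totals, five oxide percentages, glass mass, the yield, ignition loss, are rebuilt starting from the weights for 326.0 lb of glass at exact precision, exactly as printed in the problem or answer text.
Ignition loss by material:
  witherite: 83.66 × 0.2217 = 18.55 lb
  Na-feldspar: 58.60 × 0.01320 = 0.7735 lb
  TiO2: 44.92 × 0.01020 = 0.4582 lb
  alumina: 54.79 × 0.004000 = 0.2192 lb
  silica sand: 104.2 × 0.002000 = 0.2084 lb
Total LOI = 20.21 lb
Glass = batch − LOI = 346.2 − 20.21 = 326.0 lb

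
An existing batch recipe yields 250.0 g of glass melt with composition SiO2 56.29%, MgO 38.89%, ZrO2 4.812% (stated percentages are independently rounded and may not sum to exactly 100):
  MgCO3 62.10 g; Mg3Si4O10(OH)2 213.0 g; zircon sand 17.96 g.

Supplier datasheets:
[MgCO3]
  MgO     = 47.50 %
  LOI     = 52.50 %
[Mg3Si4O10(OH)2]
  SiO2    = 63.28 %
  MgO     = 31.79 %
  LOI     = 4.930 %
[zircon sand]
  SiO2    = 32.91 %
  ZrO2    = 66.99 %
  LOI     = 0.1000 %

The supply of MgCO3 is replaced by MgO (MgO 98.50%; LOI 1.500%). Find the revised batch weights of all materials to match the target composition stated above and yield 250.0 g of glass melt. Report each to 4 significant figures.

Full precision is kept end to end; in-progress results are shown (rounded to four significant digits) as written. A single rounding completes each reported figure — the derived quantities, including LOI, three oxide percentages, the totals, yield, glass mass, are carried from the weighed amounts for 250.0 g of glass at exact precision as they appear in the question or the answer.
Target masses of each oxide per 250.0 g glass melt:
  SiO2: 56.29% × 250.0 = 140.7 g
  MgO: 38.89% × 250.0 = 97.22 g
  ZrO2: 4.812% × 250.0 = 12.03 g
Mass-balance tally per oxide on the weights just shown, relative to the basis at hand (delivered sums recover each target exact up to rounding of places):
  SiO2: 213.0·0.6328 + 17.96·0.3291 = 140.7 g (target 140.7 g)
  MgO: 29.95·0.9850 + 213.0·0.3179 = 97.21 g (target 97.22 g)
  ZrO2: 17.96·0.6699 = 12.03 g (target 12.03 g)
Glass-mass bookkeeping: total charge less LOI = 249.9 g (targets for the oxides total 250.0 g; stated basis 250.0 g — rounding explains the deltas).
Whole-batch sum: Σ batch = 260.9 g; LOI removed, Σ of batch·LOI: 10.97 g; glass ÷ batch gives a yield of 95.80%.

Revised batch per 250.0 g glass melt:
  MgO: 29.95 g
  Mg3Si4O10(OH)2: 213.0 g
  zircon sand: 17.96 g
Total batch = 260.9 g; LOI loss = 10.97 g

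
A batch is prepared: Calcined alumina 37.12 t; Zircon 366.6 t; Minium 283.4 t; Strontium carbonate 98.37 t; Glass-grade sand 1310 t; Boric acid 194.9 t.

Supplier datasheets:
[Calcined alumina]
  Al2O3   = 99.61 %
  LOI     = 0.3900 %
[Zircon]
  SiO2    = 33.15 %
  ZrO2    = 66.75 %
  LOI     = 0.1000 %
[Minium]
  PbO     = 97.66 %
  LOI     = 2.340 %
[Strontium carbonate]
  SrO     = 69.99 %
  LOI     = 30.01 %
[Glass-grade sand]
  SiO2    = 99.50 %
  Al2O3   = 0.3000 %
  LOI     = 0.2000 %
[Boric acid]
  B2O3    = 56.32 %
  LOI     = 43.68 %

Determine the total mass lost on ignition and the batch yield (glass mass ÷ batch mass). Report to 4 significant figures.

Every computation carries full float precision from first step to last — working values are printed (rounded to four significant digits) within the worked lines. Every reported number is rounded exactly once. All derived quantities, which include the six compositions, totals, glass mass, LOI, the yield, are recomputed at full precision, as they appear in either problem or answer, from the weighed amounts at 2166 t of glass.
Loss on ignition, line by line:
  Calcined alumina: 37.12 × 0.003900 = 0.1448 t
  Zircon: 366.6 × 0.001000 = 0.3666 t
  Minium: 283.4 × 0.02340 = 6.632 t
  Strontium carbonate: 98.37 × 0.3001 = 29.52 t
  Glass-grade sand: 1310 × 0.002000 = 2.620 t
  Boric acid: 194.9 × 0.4368 = 85.13 t
Total LOI = 124.4 t
Glass = batch − LOI = 2290 − 124.4 = 2166 t

LOI loss = 124.4 t; glass = 2166 t; yield = 94.57%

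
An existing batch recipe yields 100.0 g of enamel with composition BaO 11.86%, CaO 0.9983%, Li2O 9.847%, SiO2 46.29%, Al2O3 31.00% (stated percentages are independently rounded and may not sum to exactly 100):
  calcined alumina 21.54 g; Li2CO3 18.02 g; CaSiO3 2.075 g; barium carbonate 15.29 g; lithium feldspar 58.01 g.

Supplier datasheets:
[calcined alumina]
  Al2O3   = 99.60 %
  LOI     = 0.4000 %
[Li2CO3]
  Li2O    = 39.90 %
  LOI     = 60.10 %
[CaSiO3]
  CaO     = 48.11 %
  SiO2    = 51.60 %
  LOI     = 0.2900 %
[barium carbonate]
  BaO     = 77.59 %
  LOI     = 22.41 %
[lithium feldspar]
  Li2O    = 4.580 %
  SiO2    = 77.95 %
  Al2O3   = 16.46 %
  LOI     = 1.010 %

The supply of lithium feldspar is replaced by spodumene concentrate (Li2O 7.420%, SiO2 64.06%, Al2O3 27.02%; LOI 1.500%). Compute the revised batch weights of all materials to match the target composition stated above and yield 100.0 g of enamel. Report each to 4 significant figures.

Revised batch per 100.0 g enamel:
  calcined alumina: 11.97 g
  Li2CO3: 11.55 g
  CaSiO3: 2.075 g
  barium carbonate: 15.29 g
  spodumene concentrate: 70.59 g
Total batch = 111.5 g; LOI loss = 11.48 g

The intermediate values appear (rounded to 4 significant figures) between the steps — every computation maintains full precision through every step — every reported figure sees exactly one rounding. The derived quantities (the five compositions, totals, net glass mass, LOI, the yield) are re-derived at full float precision from the weighed amounts for 100.0 g of glass as given in problem or answer.
Target oxide masses per 100.0 g enamel:
  BaO: 11.86% × 100.0 = 11.86 g
  CaO: 0.9983% × 100.0 = 0.9983 g
  Li2O: 9.847% × 100.0 = 9.847 g
  SiO2: 46.29% × 100.0 = 46.29 g
  Al2O3: 31.00% × 100.0 = 31.00 g
Balance tally, oxide-wise, from the weights as reported, at the basis given (sums match the target masses within answer rounding):
  BaO: 15.29·0.7759 = 11.86 g (target 11.86 g)
  CaO: 2.075·0.4811 = 0.9983 g (target 0.9983 g)
  Li2O: 11.55·0.3990 + 70.59·0.07420 = 9.846 g (target 9.847 g)
  SiO2: 2.075·0.5160 + 70.59·0.6406 = 46.29 g (target 46.29 g)
  Al2O3: 11.97·0.9960 + 70.59·0.2702 = 31.00 g (target 31.00 g)
Auditing the glass mass value: batch Σ − ignition loss = 99.99 g (per-oxide target masses sum to 100.0 g; the stated basis being 100.0 g — gaps are rounding artifacts).
Summing the batch: Σ batch = 111.5 g; ignition loss, Σ(batch × LOI) = 11.48 g; yield: glass divided by total = 89.70%.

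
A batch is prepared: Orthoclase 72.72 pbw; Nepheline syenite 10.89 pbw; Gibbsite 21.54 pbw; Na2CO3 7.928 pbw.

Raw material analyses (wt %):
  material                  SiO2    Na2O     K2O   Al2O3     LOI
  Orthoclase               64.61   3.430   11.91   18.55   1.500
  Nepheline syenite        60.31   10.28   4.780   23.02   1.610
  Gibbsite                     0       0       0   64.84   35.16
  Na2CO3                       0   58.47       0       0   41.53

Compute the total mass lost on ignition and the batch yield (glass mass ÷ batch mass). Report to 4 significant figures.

LOI loss = 12.13 pbw; glass = 100.9 pbw; yield = 89.27%

All internal work carries full precision at all times; the intermediate values are shown (rounded to 4 significant figures) when written out — every reported value takes just one rounding. All derived quantities, including net glass mass, four oxide percentages, LOI, totals, yield, are re-derived starting from the weights at 100.9 pbw of glass in exact precision as given in the problem or answer text.
Loss on ignition, line by line:
  Orthoclase: 72.72 × 0.01500 = 1.091 pbw
  Nepheline syenite: 10.89 × 0.01610 = 0.1753 pbw
  Gibbsite: 21.54 × 0.3516 = 7.573 pbw
  Na2CO3: 7.928 × 0.4153 = 3.292 pbw
Total LOI = 12.13 pbw
Glass = batch − LOI = 113.1 − 12.13 = 100.9 pbw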